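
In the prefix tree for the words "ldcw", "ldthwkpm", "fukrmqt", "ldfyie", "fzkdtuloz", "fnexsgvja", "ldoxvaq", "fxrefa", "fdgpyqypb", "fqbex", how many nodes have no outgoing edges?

A leaf is a node with no children — equivalently, the end of a word that is not a proper prefix of any other stored word.
Those words: "fdgpyqypb", "fnexsgvja", "fqbex", "fukrmqt", "fxrefa", "fzkdtuloz", "ldcw", "ldfyie", "ldoxvaq", "ldthwkpm"
Leaf count: 10

10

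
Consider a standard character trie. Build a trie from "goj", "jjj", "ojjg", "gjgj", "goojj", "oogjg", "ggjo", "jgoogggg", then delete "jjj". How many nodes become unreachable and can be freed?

Walk "jjj" from the leaf back toward the root, removing each node that no remaining word uses.
The suffix "jj" (2 nodes) is used only by "jjj"; the node for "j" still has the child "g", so pruning stops there.
Nodes removed: 2

2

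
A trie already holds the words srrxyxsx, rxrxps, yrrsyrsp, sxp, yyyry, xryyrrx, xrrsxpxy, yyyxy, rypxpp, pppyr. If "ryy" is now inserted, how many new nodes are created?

1

"ry" is already a path in the trie; the remaining "y" must be added.
New nodes needed: |"ryy"| − 2 = 3 − 2 = 1.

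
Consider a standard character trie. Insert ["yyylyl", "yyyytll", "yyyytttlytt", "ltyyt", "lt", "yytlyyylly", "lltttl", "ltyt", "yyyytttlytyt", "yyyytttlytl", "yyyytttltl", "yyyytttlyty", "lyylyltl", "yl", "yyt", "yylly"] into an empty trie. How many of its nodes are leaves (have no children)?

13

A leaf is a node with no children — equivalently, the end of a word that is not a proper prefix of any other stored word.
Those words: "lltttl", "ltyt", "ltyyt", "lyylyltl", "yl", "yylly", "yytlyyylly", "yyylyl", "yyyytll", "yyyytttltl", "yyyytttlytl", "yyyytttlytt", "yyyytttlytyt"
Leaf count: 13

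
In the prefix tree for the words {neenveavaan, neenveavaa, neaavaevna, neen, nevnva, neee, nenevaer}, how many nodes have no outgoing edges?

5

A leaf is a node with no children — equivalently, the end of a word that is not a proper prefix of any other stored word.
Those words: "neaavaevna", "neee", "neenveavaan", "nenevaer", "nevnva"
Leaf count: 5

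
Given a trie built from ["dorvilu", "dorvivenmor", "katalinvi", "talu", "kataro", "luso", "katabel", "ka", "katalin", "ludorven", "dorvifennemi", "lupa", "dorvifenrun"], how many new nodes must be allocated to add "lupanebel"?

Walking "lupanebel" from the root, the first 4 characters ("lupa") follow existing edges; "n" is the first miss.
So 9 − 4 = 5 new nodes.

5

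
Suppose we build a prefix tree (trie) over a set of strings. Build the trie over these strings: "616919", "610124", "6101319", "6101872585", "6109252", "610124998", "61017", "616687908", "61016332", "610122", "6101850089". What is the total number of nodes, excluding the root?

43

For each word, the new-node count is its length minus the longest prefix already in the trie:
  "616919" → 6 new (6, 1, 6, 9, 1, 9)
  "610124" → prefix "61" already present; 4 new (0, 1, 2, 4)
  "6101319" → prefix "6101" already present; 3 new (3, 1, 9)
  "6101872585" → prefix "6101" already present; 6 new (8, 7, 2, 5, 8, 5)
  "6109252" → prefix "610" already present; 4 new (9, 2, 5, 2)
  "610124998" → prefix "610124" already present; 3 new (9, 9, 8)
  "61017" → prefix "6101" already present; 1 new (7)
  "616687908" → prefix "616" already present; 6 new (6, 8, 7, 9, 0, 8)
  "61016332" → prefix "6101" already present; 4 new (6, 3, 3, 2)
  "610122" → prefix "61012" already present; 1 new (2)
  "6101850089" → prefix "61018" already present; 5 new (5, 0, 0, 8, 9)
Total nodes = 6 + 4 + 3 + 6 + 4 + 3 + 1 + 6 + 4 + 1 + 5 = 43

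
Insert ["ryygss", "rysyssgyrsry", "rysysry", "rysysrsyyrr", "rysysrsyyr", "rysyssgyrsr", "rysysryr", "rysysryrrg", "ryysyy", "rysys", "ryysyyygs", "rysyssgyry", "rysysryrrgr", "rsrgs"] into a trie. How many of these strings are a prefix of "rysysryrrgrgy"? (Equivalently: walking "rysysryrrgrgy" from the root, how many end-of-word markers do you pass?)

Walk "rysysryrrgrgy" from the root; an end-of-word marker is hit whenever a stored word is a prefix of "rysysryrrgrgy".
Prefixes of the query that are stored words: "rysys", "rysysry", "rysysryr", "rysysryrrg", "rysysryrrgr"
Count: 5

5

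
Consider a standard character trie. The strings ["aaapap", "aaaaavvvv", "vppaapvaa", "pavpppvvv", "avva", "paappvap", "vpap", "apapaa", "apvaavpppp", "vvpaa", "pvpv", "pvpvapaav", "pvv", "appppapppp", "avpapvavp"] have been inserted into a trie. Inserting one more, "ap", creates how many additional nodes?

0

"ap" is already a full path in the trie; only an end-marker is added.
No new nodes are needed: 0.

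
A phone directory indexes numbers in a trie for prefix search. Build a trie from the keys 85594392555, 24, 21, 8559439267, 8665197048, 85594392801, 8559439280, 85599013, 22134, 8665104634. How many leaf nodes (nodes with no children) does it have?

9

A leaf is a node with no children — equivalently, the end of a word that is not a proper prefix of any other stored word.
Those words: "21", "22134", "24", "85594392555", "8559439267", "85594392801", "85599013", "8665104634", "8665197048"
Leaf count: 9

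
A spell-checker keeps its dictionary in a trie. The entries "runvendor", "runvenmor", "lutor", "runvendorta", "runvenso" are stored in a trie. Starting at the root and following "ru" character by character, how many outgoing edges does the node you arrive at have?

Follow the path "ru" to its node, then look at its outgoing edges.
Characters that immediately follow "ru" among the stored strings: {n}.
That node has 1 child edge.

1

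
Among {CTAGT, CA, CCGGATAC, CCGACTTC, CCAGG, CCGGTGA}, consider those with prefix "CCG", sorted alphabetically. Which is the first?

DFS of the "CCG" subtree visits, in order: "CCGACTTC", "CCGGATAC", "CCGGTGA"
Position 1: CCGACTTC

CCGACTTC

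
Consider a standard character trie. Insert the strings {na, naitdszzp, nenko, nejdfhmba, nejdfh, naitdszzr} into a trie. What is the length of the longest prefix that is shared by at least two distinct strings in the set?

8

Equivalently: take the maximum, over all pairs, of their longest common prefix length.
"naitdszzp" and "naitdszzr" agree on "naitdszz" (8 characters) before diverging; nothing deeper is shared.
Longest shared-prefix length: 8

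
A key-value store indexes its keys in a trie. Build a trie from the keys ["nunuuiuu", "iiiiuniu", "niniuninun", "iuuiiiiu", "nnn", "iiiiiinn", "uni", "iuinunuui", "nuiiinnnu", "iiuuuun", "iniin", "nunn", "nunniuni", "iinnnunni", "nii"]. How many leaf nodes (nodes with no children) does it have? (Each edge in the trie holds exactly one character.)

A leaf is a node with no children — equivalently, the end of a word that is not a proper prefix of any other stored word.
Those words: "iiiiiinn", "iiiiuniu", "iinnnunni", "iiuuuun", "iniin", "iuinunuui", "iuuiiiiu", "nii", "niniuninun", "nnn", "nuiiinnnu", "nunniuni", "nunuuiuu", "uni"
Leaf count: 14

14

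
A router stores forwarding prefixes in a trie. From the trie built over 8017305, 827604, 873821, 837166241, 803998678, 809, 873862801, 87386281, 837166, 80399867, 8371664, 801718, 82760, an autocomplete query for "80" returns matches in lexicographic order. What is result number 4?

803998678

DFS of the "80" subtree visits, in order: "801718", "8017305", "80399867", "803998678", "809"
Position 4: 803998678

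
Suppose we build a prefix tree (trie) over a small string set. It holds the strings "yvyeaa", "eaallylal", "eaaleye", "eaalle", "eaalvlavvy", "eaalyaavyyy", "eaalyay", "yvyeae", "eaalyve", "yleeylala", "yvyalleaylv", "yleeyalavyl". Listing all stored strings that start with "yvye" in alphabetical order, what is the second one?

DFS of the "yvye" subtree visits, in order: "yvyeaa", "yvyeae"
The 2nd is yvyeae.

yvyeae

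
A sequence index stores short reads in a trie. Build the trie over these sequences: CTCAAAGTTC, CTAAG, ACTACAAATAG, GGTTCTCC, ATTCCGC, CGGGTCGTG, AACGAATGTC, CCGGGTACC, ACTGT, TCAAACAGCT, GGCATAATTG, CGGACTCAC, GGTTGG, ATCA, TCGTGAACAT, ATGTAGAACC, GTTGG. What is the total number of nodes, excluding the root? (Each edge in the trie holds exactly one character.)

Count nodes per top-level branch (shared prefixes stored once):
  'A'-branch (AACGAATGTC, ACTACAAATAG, ACTGT, ATCA, ATGTAGAACC, ATTCCGC): 38 nodes
  'C'-branch (CCGGGTACC, CGGACTCAC, CGGGTCGTG, CTAAG, CTCAAAGTTC): 35 nodes
  'G'-branch (GGCATAATTG, GGTTCTCC, GGTTGG, GTTGG): 22 nodes
  'T'-branch (TCAAACAGCT, TCGTGAACAT): 18 nodes
Sum: 113

113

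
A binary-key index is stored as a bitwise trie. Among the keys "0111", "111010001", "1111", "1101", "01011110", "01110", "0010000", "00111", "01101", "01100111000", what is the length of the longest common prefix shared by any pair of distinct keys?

Look for the deepest trie node that still has at least two words in its subtree.
e.g. "01100111000" and "01101" share the prefix "0110" of length 4; no pair shares a longer one.
Longest shared-prefix length: 4

4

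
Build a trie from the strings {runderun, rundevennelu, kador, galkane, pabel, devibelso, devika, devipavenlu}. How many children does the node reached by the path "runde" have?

2

Walk "runde" from the root, arriving at one node.
Characters that immediately follow "runde" among the stored strings: {r, v}.
That node has 2 child edges.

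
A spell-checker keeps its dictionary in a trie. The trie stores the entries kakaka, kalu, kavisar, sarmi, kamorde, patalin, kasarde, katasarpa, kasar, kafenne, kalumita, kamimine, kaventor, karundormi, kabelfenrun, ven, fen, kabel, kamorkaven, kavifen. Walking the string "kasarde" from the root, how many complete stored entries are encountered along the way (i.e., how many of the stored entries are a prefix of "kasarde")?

2

Check each prefix of "kasarde" against the stored set — each match is an end-marker on the path.
Prefixes of the query that are stored words: "kasar", "kasarde"
Count: 2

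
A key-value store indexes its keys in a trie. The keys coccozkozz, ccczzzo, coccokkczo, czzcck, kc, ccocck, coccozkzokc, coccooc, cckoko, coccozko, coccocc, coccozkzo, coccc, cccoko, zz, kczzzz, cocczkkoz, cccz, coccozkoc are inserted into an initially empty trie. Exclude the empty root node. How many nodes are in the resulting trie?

60

Trace insertions, counting only characters that open a new branch:
  "coccozkozz" → 10 new (c, o, c, c, o, z, k, o, z, z)
  "ccczzzo" → prefix "c" already present; 6 new (c, c, z, z, z, o)
  "coccokkczo" → prefix "cocco" already present; 5 new (k, k, c, z, o)
  "czzcck" → prefix "c" already present; 5 new (z, z, c, c, k)
  "kc" → 2 new (k, c)
  "ccocck" → prefix "cc" already present; 4 new (o, c, c, k)
  "coccozkzokc" → prefix "coccozk" already present; 4 new (z, o, k, c)
  "coccooc" → prefix "cocco" already present; 2 new (o, c)
  "cckoko" → prefix "cc" already present; 4 new (k, o, k, o)
  "coccozko" → prefix "coccozko" already present; 0 new (none)
  "coccocc" → prefix "cocco" already present; 2 new (c, c)
  "coccozkzo" → prefix "coccozkzo" already present; 0 new (none)
  "coccc" → prefix "cocc" already present; 1 new (c)
  "cccoko" → prefix "ccc" already present; 3 new (o, k, o)
  "zz" → 2 new (z, z)
  "kczzzz" → prefix "kc" already present; 4 new (z, z, z, z)
  "cocczkkoz" → prefix "cocc" already present; 5 new (z, k, k, o, z)
  "cccz" → prefix "cccz" already present; 0 new (none)
  "coccozkoc" → prefix "coccozko" already present; 1 new (c)
Total nodes = 10 + 6 + 5 + 5 + 2 + 4 + 4 + 2 + 4 + 0 + 2 + 0 + 1 + 3 + 2 + 4 + 5 + 0 + 1 = 60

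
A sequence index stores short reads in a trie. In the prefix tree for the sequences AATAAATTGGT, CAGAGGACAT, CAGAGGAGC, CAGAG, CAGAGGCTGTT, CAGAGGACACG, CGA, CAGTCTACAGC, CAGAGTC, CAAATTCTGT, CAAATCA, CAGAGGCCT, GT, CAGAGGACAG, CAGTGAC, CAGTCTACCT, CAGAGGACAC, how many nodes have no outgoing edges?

Leaves are exactly the stored words that no other stored word extends.
Those words: "AATAAATTGGT", "CAAATCA", "CAAATTCTGT", "CAGAGGACACG", "CAGAGGACAG", "CAGAGGACAT", "CAGAGGAGC", "CAGAGGCCT", "CAGAGGCTGTT", "CAGAGTC", "CAGTCTACAGC", "CAGTCTACCT", "CAGTGAC", "CGA", "GT"
Leaf count: 15

15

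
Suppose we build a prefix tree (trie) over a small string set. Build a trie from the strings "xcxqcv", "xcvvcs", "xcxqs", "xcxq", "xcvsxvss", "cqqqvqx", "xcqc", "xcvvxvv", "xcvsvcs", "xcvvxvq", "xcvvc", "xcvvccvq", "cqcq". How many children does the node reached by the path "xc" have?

3

Walk "xc" from the root, arriving at one node.
Distinct next characters after "xc": q, v, x.
That node has 3 child edges.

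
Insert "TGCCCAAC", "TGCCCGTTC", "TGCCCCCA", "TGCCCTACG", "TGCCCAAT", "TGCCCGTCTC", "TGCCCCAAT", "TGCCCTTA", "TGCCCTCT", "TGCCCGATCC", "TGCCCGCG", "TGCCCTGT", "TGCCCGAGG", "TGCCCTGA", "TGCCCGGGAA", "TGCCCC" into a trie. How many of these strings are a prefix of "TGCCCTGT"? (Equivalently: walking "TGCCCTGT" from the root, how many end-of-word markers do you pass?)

1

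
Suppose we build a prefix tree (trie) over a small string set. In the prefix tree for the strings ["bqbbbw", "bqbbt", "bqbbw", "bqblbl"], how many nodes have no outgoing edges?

4

Leaves are exactly the stored words that no other stored word extends.
Those words: "bqbbbw", "bqbbt", "bqbbw", "bqblbl"
Leaf count: 4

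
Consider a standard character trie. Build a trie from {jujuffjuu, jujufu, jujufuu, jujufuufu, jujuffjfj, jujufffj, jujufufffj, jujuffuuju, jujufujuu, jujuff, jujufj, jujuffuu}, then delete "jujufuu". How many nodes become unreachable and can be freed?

Walk "jujufuu" from the leaf back toward the root, removing each node that no remaining word uses.
Every node on "jujufuu" is still needed (e.g. by "jujufuufu"), so nothing is freed.
Nodes removed: 0

0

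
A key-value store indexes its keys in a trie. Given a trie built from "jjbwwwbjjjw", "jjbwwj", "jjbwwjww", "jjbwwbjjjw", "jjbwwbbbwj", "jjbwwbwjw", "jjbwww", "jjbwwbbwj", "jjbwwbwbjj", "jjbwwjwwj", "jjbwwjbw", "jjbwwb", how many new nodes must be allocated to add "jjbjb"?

The longest prefix of "jjbjb" already in the trie is "jjb" (length 3).
So 5 − 3 = 2 new nodes.

2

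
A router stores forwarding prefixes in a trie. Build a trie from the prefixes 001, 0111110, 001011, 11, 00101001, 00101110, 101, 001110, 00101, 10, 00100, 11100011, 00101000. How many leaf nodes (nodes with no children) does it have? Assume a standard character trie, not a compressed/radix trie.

8

A leaf is a node with no children — equivalently, the end of a word that is not a proper prefix of any other stored word.
Those words: "00100", "00101000", "00101001", "00101110", "001110", "0111110", "101", "11100011"
Leaf count: 8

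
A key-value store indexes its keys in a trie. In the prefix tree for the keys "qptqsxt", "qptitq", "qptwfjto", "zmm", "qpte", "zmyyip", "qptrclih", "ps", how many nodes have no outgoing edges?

Leaves are exactly the stored words that no other stored word extends.
Those words: "ps", "qpte", "qptitq", "qptqsxt", "qptrclih", "qptwfjto", "zmm", "zmyyip"
Leaf count: 8

8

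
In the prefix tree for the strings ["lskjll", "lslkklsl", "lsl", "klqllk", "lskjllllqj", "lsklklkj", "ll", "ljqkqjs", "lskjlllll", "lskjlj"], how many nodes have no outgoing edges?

8

A leaf is a node with no children — equivalently, the end of a word that is not a proper prefix of any other stored word.
Those words: "klqllk", "ljqkqjs", "ll", "lskjlj", "lskjlllll", "lskjllllqj", "lsklklkj", "lslkklsl"
Leaf count: 8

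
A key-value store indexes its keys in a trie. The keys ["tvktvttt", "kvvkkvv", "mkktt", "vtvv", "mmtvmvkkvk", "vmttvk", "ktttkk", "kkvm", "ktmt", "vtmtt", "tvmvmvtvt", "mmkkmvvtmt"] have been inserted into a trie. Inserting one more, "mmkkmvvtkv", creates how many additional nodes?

2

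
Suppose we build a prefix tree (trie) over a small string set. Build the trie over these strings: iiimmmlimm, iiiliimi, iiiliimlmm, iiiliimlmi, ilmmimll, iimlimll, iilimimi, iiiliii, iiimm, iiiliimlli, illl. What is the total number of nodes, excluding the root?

43

Trace insertions, counting only characters that open a new branch:
  "iiimmmlimm" → 10 new (i, i, i, m, m, m, l, i, m, m)
  "iiiliimi" → prefix "iii" already present; 5 new (l, i, i, m, i)
  "iiiliimlmm" → prefix "iiiliim" already present; 3 new (l, m, m)
  "iiiliimlmi" → prefix "iiiliimlm" already present; 1 new (i)
  "ilmmimll" → prefix "i" already present; 7 new (l, m, m, i, m, l, l)
  "iimlimll" → prefix "ii" already present; 6 new (m, l, i, m, l, l)
  "iilimimi" → prefix "ii" already present; 6 new (l, i, m, i, m, i)
  "iiiliii" → prefix "iiilii" already present; 1 new (i)
  "iiimm" → prefix "iiimm" already present; 0 new (none)
  "iiiliimlli" → prefix "iiiliiml" already present; 2 new (l, i)
  "illl" → prefix "il" already present; 2 new (l, l)
Total nodes = 10 + 5 + 3 + 1 + 7 + 6 + 6 + 1 + 0 + 2 + 2 = 43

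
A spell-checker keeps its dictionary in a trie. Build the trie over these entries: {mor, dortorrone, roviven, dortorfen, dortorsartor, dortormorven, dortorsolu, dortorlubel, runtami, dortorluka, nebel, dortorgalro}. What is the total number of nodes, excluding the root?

61

Insert word by word; a character creates a node only if that edge doesn't already exist:
  "mor" → 3 new (m, o, r)
  "dortorrone" → 10 new (d, o, r, t, o, r, r, o, n, e)
  "roviven" → 7 new (r, o, v, i, v, e, n)
  "dortorfen" → prefix "dortor" already present; 3 new (f, e, n)
  "dortorsartor" → prefix "dortor" already present; 6 new (s, a, r, t, o, r)
  "dortormorven" → prefix "dortor" already present; 6 new (m, o, r, v, e, n)
  "dortorsolu" → prefix "dortors" already present; 3 new (o, l, u)
  "dortorlubel" → prefix "dortor" already present; 5 new (l, u, b, e, l)
  "runtami" → prefix "r" already present; 6 new (u, n, t, a, m, i)
  "dortorluka" → prefix "dortorlu" already present; 2 new (k, a)
  "nebel" → 5 new (n, e, b, e, l)
  "dortorgalro" → prefix "dortor" already present; 5 new (g, a, l, r, o)
Total nodes = 3 + 10 + 7 + 3 + 6 + 6 + 3 + 5 + 6 + 2 + 5 + 5 = 61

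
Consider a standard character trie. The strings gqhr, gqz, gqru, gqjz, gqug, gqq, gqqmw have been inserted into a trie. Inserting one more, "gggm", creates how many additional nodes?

3

"g" is already a path in the trie; the remaining "ggm" must be added.
Each of the 3 remaining characters creates one node.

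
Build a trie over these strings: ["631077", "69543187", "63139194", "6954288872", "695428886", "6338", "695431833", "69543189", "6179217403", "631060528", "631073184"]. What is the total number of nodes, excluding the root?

Insert word by word; a character creates a node only if that edge doesn't already exist:
  "631077" → 6 new (6, 3, 1, 0, 7, 7)
  "69543187" → prefix "6" already present; 7 new (9, 5, 4, 3, 1, 8, 7)
  "63139194" → prefix "631" already present; 5 new (3, 9, 1, 9, 4)
  "6954288872" → prefix "6954" already present; 6 new (2, 8, 8, 8, 7, 2)
  "695428886" → prefix "69542888" already present; 1 new (6)
  "6338" → prefix "63" already present; 2 new (3, 8)
  "695431833" → prefix "6954318" already present; 2 new (3, 3)
  "69543189" → prefix "6954318" already present; 1 new (9)
  "6179217403" → prefix "6" already present; 9 new (1, 7, 9, 2, 1, 7, 4, 0, 3)
  "631060528" → prefix "6310" already present; 5 new (6, 0, 5, 2, 8)
  "631073184" → prefix "63107" already present; 4 new (3, 1, 8, 4)
Total nodes = 6 + 7 + 5 + 6 + 1 + 2 + 2 + 1 + 9 + 5 + 4 = 48

48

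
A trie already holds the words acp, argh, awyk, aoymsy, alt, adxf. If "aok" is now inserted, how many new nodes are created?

"ao" is already a path in the trie; the remaining "k" must be added.
Each of the 1 remaining characters creates one node.

1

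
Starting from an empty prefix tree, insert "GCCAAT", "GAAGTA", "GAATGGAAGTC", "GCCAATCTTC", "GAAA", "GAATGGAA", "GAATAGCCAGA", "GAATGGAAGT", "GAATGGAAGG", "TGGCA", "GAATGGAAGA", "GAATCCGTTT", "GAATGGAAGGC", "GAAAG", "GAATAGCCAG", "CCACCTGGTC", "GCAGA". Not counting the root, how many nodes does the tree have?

Trace insertions, counting only characters that open a new branch:
  "GCCAAT" → 6 new (G, C, C, A, A, T)
  "GAAGTA" → prefix "G" already present; 5 new (A, A, G, T, A)
  "GAATGGAAGTC" → prefix "GAA" already present; 8 new (T, G, G, A, A, G, T, C)
  "GCCAATCTTC" → prefix "GCCAAT" already present; 4 new (C, T, T, C)
  "GAAA" → prefix "GAA" already present; 1 new (A)
  "GAATGGAA" → prefix "GAATGGAA" already present; 0 new (none)
  "GAATAGCCAGA" → prefix "GAAT" already present; 7 new (A, G, C, C, A, G, A)
  "GAATGGAAGT" → prefix "GAATGGAAGT" already present; 0 new (none)
  "GAATGGAAGG" → prefix "GAATGGAAG" already present; 1 new (G)
  "TGGCA" → 5 new (T, G, G, C, A)
  "GAATGGAAGA" → prefix "GAATGGAAG" already present; 1 new (A)
  "GAATCCGTTT" → prefix "GAAT" already present; 6 new (C, C, G, T, T, T)
  "GAATGGAAGGC" → prefix "GAATGGAAGG" already present; 1 new (C)
  "GAAAG" → prefix "GAAA" already present; 1 new (G)
  "GAATAGCCAG" → prefix "GAATAGCCAG" already present; 0 new (none)
  "CCACCTGGTC" → 10 new (C, C, A, C, C, T, G, G, T, C)
  "GCAGA" → prefix "GC" already present; 3 new (A, G, A)
Total nodes = 6 + 5 + 8 + 4 + 1 + 0 + 7 + 0 + 1 + 5 + 1 + 6 + 1 + 1 + 0 + 10 + 3 = 59

59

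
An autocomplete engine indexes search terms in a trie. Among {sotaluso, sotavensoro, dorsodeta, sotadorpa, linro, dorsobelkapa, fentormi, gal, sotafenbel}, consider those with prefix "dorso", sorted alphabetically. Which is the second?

DFS of the "dorso" subtree visits, in order: "dorsobelkapa", "dorsodeta"
Position 2: dorsodeta

dorsodeta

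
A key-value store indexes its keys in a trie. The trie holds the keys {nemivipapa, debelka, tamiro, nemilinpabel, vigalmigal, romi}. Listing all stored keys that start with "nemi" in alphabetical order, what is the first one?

nemilinpabel

DFS of the "nemi" subtree visits, in order: "nemilinpabel", "nemivipapa"
The 1st is nemilinpabel.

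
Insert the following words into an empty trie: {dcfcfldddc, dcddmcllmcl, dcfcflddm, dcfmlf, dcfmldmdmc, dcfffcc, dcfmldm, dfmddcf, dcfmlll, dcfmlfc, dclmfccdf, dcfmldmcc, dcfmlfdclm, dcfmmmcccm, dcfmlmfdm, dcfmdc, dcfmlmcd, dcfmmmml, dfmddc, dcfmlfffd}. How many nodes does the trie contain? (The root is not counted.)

73

Insert word by word; a character creates a node only if that edge doesn't already exist:
  "dcfcfldddc" → 10 new (d, c, f, c, f, l, d, d, d, c)
  "dcddmcllmcl" → prefix "dc" already present; 9 new (d, d, m, c, l, l, m, c, l)
  "dcfcflddm" → prefix "dcfcfldd" already present; 1 new (m)
  "dcfmlf" → prefix "dcf" already present; 3 new (m, l, f)
  "dcfmldmdmc" → prefix "dcfml" already present; 5 new (d, m, d, m, c)
  "dcfffcc" → prefix "dcf" already present; 4 new (f, f, c, c)
  "dcfmldm" → prefix "dcfmldm" already present; 0 new (none)
  "dfmddcf" → prefix "d" already present; 6 new (f, m, d, d, c, f)
  "dcfmlll" → prefix "dcfml" already present; 2 new (l, l)
  "dcfmlfc" → prefix "dcfmlf" already present; 1 new (c)
  "dclmfccdf" → prefix "dc" already present; 7 new (l, m, f, c, c, d, f)
  "dcfmldmcc" → prefix "dcfmldm" already present; 2 new (c, c)
  "dcfmlfdclm" → prefix "dcfmlf" already present; 4 new (d, c, l, m)
  "dcfmmmcccm" → prefix "dcfm" already present; 6 new (m, m, c, c, c, m)
  "dcfmlmfdm" → prefix "dcfml" already present; 4 new (m, f, d, m)
  "dcfmdc" → prefix "dcfm" already present; 2 new (d, c)
  "dcfmlmcd" → prefix "dcfmlm" already present; 2 new (c, d)
  "dcfmmmml" → prefix "dcfmmm" already present; 2 new (m, l)
  "dfmddc" → prefix "dfmddc" already present; 0 new (none)
  "dcfmlfffd" → prefix "dcfmlf" already present; 3 new (f, f, d)
Total nodes = 10 + 9 + 1 + 3 + 5 + 4 + 0 + 6 + 2 + 1 + 7 + 2 + 4 + 6 + 4 + 2 + 2 + 2 + 0 + 3 = 73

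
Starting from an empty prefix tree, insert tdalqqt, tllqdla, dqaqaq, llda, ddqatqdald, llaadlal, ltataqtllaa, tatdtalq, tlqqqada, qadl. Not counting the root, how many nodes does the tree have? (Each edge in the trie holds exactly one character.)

Count nodes per top-level branch (shared prefixes stored once):
  'd'-branch (ddqatqdald, dqaqaq): 15 nodes
  'l'-branch (llaadlal, llda, ltataqtllaa): 20 nodes
  'q'-branch (qadl): 4 nodes
  't'-branch (tatdtalq, tdalqqt, tllqdla, tlqqqada): 26 nodes
Sum: 65

65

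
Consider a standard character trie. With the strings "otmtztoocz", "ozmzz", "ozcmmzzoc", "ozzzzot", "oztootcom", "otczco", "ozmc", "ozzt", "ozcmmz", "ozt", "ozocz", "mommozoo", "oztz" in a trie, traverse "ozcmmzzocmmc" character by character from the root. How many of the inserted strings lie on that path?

Traverse "ozcmmzzocmmc" character by character; count nodes along the way that are marked as word ends.
Prefixes of the query that are stored words: "ozcmmz", "ozcmmzzoc"
Count: 2

2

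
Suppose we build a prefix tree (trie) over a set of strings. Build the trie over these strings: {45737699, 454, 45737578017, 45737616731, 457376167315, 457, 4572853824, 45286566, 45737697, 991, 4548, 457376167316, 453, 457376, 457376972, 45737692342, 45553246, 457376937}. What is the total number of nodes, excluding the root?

Count nodes per top-level branch (shared prefixes stored once):
  '4'-branch (45286566, 453, 454, 4548, 45553246, 457, 4572853824, 45737578017, 457376, 45737616731, 457376167315, 457376167316, 45737692342, 457376937, 45737697, 457376972, 45737699): 51 nodes
  '9'-branch (991): 3 nodes
Sum: 54

54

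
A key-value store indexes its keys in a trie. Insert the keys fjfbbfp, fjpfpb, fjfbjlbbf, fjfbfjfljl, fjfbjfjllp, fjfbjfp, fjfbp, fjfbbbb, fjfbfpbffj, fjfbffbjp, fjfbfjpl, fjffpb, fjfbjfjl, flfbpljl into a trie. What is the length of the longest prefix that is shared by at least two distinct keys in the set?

8

Look for the deepest trie node that still has at least two words in its subtree.
e.g. "fjfbjfjl" and "fjfbjfjllp" share the prefix "fjfbjfjl" of length 8; no pair shares a longer one.
Longest shared-prefix length: 8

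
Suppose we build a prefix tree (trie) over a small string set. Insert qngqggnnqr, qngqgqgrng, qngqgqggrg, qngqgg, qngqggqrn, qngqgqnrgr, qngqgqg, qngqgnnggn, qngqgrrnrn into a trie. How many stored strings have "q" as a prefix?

9

Filter for entries beginning with "q":
Words under "q": qngqgg, qngqggnnqr, qngqggqrn, qngqgnnggn, qngqgqg, qngqgqggrg, qngqgqgrng, qngqgqnrgr, qngqgrrnrn
Count: 9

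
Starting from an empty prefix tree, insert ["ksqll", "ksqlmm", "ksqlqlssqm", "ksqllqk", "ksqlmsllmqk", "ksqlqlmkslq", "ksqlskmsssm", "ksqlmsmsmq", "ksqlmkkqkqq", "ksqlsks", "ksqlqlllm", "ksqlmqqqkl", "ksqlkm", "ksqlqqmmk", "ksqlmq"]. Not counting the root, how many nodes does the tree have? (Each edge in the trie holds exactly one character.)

58

Trace insertions, counting only characters that open a new branch:
  "ksqll" → 5 new (k, s, q, l, l)
  "ksqlmm" → prefix "ksql" already present; 2 new (m, m)
  "ksqlqlssqm" → prefix "ksql" already present; 6 new (q, l, s, s, q, m)
  "ksqllqk" → prefix "ksqll" already present; 2 new (q, k)
  "ksqlmsllmqk" → prefix "ksqlm" already present; 6 new (s, l, l, m, q, k)
  "ksqlqlmkslq" → prefix "ksqlql" already present; 5 new (m, k, s, l, q)
  "ksqlskmsssm" → prefix "ksql" already present; 7 new (s, k, m, s, s, s, m)
  "ksqlmsmsmq" → prefix "ksqlms" already present; 4 new (m, s, m, q)
  "ksqlmkkqkqq" → prefix "ksqlm" already present; 6 new (k, k, q, k, q, q)
  "ksqlsks" → prefix "ksqlsk" already present; 1 new (s)
  "ksqlqlllm" → prefix "ksqlql" already present; 3 new (l, l, m)
  "ksqlmqqqkl" → prefix "ksqlm" already present; 5 new (q, q, q, k, l)
  "ksqlkm" → prefix "ksql" already present; 2 new (k, m)
  "ksqlqqmmk" → prefix "ksqlq" already present; 4 new (q, m, m, k)
  "ksqlmq" → prefix "ksqlmq" already present; 0 new (none)
Total nodes = 5 + 2 + 6 + 2 + 6 + 5 + 7 + 4 + 6 + 1 + 3 + 5 + 2 + 4 + 0 = 58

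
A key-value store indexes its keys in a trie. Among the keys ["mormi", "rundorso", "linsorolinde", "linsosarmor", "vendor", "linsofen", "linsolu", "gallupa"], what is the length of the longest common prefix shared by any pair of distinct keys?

Look for the deepest trie node that still has at least two words in its subtree.
"linsofen" and "linsolu" agree on "linso" (5 characters) before diverging; nothing deeper is shared.
Longest shared-prefix length: 5

5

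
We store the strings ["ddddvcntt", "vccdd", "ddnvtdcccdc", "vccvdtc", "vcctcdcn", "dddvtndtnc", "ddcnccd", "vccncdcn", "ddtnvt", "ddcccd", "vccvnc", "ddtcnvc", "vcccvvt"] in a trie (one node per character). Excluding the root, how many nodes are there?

66

Trace insertions, counting only characters that open a new branch:
  "ddddvcntt" → 9 new (d, d, d, d, v, c, n, t, t)
  "vccdd" → 5 new (v, c, c, d, d)
  "ddnvtdcccdc" → prefix "dd" already present; 9 new (n, v, t, d, c, c, c, d, c)
  "vccvdtc" → prefix "vcc" already present; 4 new (v, d, t, c)
  "vcctcdcn" → prefix "vcc" already present; 5 new (t, c, d, c, n)
  "dddvtndtnc" → prefix "ddd" already present; 7 new (v, t, n, d, t, n, c)
  "ddcnccd" → prefix "dd" already present; 5 new (c, n, c, c, d)
  "vccncdcn" → prefix "vcc" already present; 5 new (n, c, d, c, n)
  "ddtnvt" → prefix "dd" already present; 4 new (t, n, v, t)
  "ddcccd" → prefix "ddc" already present; 3 new (c, c, d)
  "vccvnc" → prefix "vccv" already present; 2 new (n, c)
  "ddtcnvc" → prefix "ddt" already present; 4 new (c, n, v, c)
  "vcccvvt" → prefix "vcc" already present; 4 new (c, v, v, t)
Total nodes = 9 + 5 + 9 + 4 + 5 + 7 + 5 + 5 + 4 + 3 + 2 + 4 + 4 = 66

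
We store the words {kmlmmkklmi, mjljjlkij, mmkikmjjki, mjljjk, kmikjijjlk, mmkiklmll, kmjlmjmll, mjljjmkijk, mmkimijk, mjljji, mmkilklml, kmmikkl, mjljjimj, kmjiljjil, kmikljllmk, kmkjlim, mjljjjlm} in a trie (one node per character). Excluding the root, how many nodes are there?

Count nodes per top-level branch (shared prefixes stored once):
  'k'-branch (kmikjijjlk, kmikljllmk, kmjiljjil, kmjlmjmll, kmkjlim, kmlmmkklmi, kmmikkl): 47 nodes
  'm'-branch (mjljji, mjljjimj, mjljjjlm, mjljjk, mjljjlkij, mjljjmkijk, mmkiklmll, mmkikmjjki, mmkilklml, mmkimijk): 43 nodes
Sum: 90

90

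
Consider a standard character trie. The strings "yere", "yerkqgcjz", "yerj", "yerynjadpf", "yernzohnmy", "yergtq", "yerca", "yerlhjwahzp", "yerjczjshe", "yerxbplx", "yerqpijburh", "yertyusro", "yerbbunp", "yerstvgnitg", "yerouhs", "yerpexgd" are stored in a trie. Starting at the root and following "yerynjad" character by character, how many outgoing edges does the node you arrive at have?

1

Walk "yerynjad" from the root, arriving at one node.
Distinct next characters after "yerynjad": p.
That node has 1 child edge.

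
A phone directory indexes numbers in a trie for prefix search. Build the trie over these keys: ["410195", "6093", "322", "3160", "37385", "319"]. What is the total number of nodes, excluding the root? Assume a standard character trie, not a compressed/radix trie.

21

Trace insertions, counting only characters that open a new branch:
  "410195" → 6 new (4, 1, 0, 1, 9, 5)
  "6093" → 4 new (6, 0, 9, 3)
  "322" → 3 new (3, 2, 2)
  "3160" → prefix "3" already present; 3 new (1, 6, 0)
  "37385" → prefix "3" already present; 4 new (7, 3, 8, 5)
  "319" → prefix "31" already present; 1 new (9)
Total nodes = 6 + 4 + 3 + 3 + 4 + 1 = 21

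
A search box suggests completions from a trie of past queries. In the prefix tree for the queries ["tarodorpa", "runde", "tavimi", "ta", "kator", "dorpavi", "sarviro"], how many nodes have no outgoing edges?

6

Leaves are exactly the stored words that no other stored word extends.
Those words: "dorpavi", "kator", "runde", "sarviro", "tarodorpa", "tavimi"
Leaf count: 6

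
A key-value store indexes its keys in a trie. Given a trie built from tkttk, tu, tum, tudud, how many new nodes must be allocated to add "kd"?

2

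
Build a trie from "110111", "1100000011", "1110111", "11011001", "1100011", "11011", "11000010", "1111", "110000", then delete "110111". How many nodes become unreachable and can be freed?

1

A node on "110111"'s path can go only if nothing else ends at it or branches off below it.
The suffix "1" (1 node) is used only by "110111"; the node for "11011" still has the child "0", so pruning stops there.
Nodes removed: 1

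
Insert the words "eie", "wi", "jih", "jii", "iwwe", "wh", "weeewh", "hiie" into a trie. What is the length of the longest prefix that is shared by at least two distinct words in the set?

2

Equivalently: take the maximum, over all pairs, of their longest common prefix length.
"jih" and "jii" agree on "ji" (2 characters) before diverging; nothing deeper is shared.
Longest shared-prefix length: 2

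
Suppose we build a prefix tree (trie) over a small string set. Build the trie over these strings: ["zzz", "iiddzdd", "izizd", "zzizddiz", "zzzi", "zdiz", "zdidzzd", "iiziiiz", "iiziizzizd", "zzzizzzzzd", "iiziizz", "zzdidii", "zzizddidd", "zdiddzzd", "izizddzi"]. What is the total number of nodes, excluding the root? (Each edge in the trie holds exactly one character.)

58

Count nodes per top-level branch (shared prefixes stored once):
  'i'-branch (iiddzdd, iiziiiz, iiziizz, iiziizzizd, izizd, izizddzi): 24 nodes
  'z'-branch (zdiddzzd, zdidzzd, zdiz, zzdidii, zzizddidd, zzizddiz, zzz, zzzi, zzzizzzzzd): 34 nodes
Sum: 58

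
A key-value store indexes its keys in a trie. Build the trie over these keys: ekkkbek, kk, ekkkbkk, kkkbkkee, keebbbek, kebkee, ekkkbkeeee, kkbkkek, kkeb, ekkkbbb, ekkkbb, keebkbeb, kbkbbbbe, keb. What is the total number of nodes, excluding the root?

52

Count nodes per top-level branch (shared prefixes stored once):
  'e'-branch (ekkkbb, ekkkbbb, ekkkbek, ekkkbkeeee, ekkkbkk): 15 nodes
  'k'-branch (kbkbbbbe, keb, kebkee, keebbbek, keebkbeb, kk, kkbkkek, kkeb, kkkbkkee): 37 nodes
Sum: 52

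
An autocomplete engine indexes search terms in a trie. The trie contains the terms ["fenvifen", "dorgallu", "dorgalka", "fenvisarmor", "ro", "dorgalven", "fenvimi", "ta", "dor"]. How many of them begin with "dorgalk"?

1

Walk to "dorgalk"; the words in its subtree are exactly those with that prefix.
Matches: "dorgalka"
Count: 1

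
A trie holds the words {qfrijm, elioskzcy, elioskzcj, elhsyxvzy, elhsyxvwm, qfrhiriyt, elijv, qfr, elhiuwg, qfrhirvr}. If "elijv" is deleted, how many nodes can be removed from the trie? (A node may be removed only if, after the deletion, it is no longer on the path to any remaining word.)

After clearing the end-marker at "elijv", prune upward until reaching a node still needed by another word.
The suffix "jv" (2 nodes) is used only by "elijv"; the node for "eli" still has the child "o", so pruning stops there.
Nodes removed: 2

2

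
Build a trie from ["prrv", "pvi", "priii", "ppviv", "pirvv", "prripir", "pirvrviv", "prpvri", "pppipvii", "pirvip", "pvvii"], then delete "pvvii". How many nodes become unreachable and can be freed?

Walk "pvvii" from the leaf back toward the root, removing each node that no remaining word uses.
The suffix "vii" (3 nodes) is used only by "pvvii"; the node for "pv" still has the child "i", so pruning stops there.
Nodes removed: 3

3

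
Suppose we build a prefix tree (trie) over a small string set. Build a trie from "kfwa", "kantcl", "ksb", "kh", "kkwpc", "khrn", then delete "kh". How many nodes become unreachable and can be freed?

0

A node on "kh"'s path can go only if nothing else ends at it or branches off below it.
Every node on "kh" is still needed (e.g. by "khrn"), so nothing is freed.
Nodes removed: 0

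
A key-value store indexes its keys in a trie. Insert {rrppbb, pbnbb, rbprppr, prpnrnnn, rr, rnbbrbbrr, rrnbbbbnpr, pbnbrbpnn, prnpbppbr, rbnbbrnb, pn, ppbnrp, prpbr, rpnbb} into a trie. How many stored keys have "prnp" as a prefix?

1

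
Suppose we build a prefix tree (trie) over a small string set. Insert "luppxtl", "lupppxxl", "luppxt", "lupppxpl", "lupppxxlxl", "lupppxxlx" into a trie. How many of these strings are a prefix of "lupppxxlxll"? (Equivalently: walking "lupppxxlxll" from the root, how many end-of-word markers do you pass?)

3

Check each prefix of "lupppxxlxll" against the stored set — each match is an end-marker on the path.
Prefixes of the query that are stored words: "lupppxxl", "lupppxxlx", "lupppxxlxl"
Count: 3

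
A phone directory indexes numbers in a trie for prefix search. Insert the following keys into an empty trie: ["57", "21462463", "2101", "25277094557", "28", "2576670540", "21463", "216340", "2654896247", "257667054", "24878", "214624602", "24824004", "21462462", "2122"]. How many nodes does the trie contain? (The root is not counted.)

59

Count nodes per top-level branch (shared prefixes stored once):
  '2'-branch (2101, 2122, 214624602, 21462462, 21462463, 21463, 216340, 24824004, 24878, 25277094557, 257667054, 2576670540, 2654896247, 28): 57 nodes
  '5'-branch (57): 2 nodes
Sum: 59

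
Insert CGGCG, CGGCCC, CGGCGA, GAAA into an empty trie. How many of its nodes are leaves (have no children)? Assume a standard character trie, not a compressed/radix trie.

3

Leaves are exactly the stored words that no other stored word extends.
Those words: "CGGCCC", "CGGCGA", "GAAA"
Leaf count: 3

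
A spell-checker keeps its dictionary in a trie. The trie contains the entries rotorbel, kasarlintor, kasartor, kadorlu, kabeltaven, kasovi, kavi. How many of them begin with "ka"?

6

Walk to "ka"; the words in its subtree are exactly those with that prefix.
Words under "ka": kabeltaven, kadorlu, kasarlintor, kasartor, kasovi, kavi
Count: 6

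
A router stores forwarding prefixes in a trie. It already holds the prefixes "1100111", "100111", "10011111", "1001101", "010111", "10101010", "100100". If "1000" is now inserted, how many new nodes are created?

1

The longest prefix of "1000" already in the trie is "100" (length 3).
Each of the 1 remaining characters creates one node.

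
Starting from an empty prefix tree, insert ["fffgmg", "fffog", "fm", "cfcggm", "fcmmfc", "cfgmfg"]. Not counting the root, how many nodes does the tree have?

24

Insert word by word; a character creates a node only if that edge doesn't already exist:
  "fffgmg" → 6 new (f, f, f, g, m, g)
  "fffog" → prefix "fff" already present; 2 new (o, g)
  "fm" → prefix "f" already present; 1 new (m)
  "cfcggm" → 6 new (c, f, c, g, g, m)
  "fcmmfc" → prefix "f" already present; 5 new (c, m, m, f, c)
  "cfgmfg" → prefix "cf" already present; 4 new (g, m, f, g)
Total nodes = 6 + 2 + 1 + 6 + 5 + 4 = 24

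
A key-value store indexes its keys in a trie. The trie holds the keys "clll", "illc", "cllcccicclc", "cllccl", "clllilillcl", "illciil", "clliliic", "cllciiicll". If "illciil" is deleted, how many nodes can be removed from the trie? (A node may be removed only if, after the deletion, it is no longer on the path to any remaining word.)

3

Walk "illciil" from the leaf back toward the root, removing each node that no remaining word uses.
The suffix "iil" (3 nodes) is used only by "illciil"; "illc" is itself a stored word, so pruning stops there.
Nodes removed: 3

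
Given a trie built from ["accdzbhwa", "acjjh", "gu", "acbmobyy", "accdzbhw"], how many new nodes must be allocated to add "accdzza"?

2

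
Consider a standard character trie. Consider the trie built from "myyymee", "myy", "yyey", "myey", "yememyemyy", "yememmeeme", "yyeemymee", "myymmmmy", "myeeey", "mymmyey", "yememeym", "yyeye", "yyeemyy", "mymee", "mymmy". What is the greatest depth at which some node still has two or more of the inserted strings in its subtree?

Look for the deepest trie node that still has at least two words in its subtree.
e.g. "yyeemymee" and "yyeemyy" share the prefix "yyeemy" of length 6; no pair shares a longer one.
Longest shared-prefix length: 6

6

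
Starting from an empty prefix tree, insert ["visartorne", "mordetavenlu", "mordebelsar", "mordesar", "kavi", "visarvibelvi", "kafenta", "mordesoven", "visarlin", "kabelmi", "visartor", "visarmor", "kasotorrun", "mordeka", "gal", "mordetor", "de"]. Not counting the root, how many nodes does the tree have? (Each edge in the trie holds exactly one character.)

Count nodes per top-level branch (shared prefixes stored once):
  'd'-branch (de): 2 nodes
  'g'-branch (gal): 3 nodes
  'k'-branch (kabelmi, kafenta, kasotorrun, kavi): 22 nodes
  'm'-branch (mordebelsar, mordeka, mordesar, mordesoven, mordetavenlu, mordetor): 29 nodes
  'v'-branch (visarlin, visarmor, visartor, visartorne, visarvibelvi): 23 nodes
Sum: 79

79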